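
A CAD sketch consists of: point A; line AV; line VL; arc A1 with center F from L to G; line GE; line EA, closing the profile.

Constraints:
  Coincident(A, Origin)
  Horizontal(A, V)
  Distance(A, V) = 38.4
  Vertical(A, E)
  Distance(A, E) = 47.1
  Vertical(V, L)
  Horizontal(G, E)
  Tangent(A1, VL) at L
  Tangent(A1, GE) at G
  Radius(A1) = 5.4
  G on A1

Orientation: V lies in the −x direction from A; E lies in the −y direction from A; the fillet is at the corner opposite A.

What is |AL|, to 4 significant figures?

56.69

A is at the origin; AV is horizontal with |AV| = 38.4 and V on the −x side, so V = (-38.40, 0.000). A and E share the same x with |AE| = 47.1 and E on the −y side, so E = (0.000, -47.10). The virtual corner opposite A is at (-38.40, -47.10). Since A1 is tangent to VL there, FL ⟂ VL and A1 meets GE tangentially, so FG is at right angles to GE, with radius 5.4, so the center F sits 5.4 in from both sides at F = (-33.00, -41.70). That places the tangent points at L = (-38.40, -41.70) on VL and G = (-33.00, -47.10) on GE. Then |AL| = |L − A| = 56.69.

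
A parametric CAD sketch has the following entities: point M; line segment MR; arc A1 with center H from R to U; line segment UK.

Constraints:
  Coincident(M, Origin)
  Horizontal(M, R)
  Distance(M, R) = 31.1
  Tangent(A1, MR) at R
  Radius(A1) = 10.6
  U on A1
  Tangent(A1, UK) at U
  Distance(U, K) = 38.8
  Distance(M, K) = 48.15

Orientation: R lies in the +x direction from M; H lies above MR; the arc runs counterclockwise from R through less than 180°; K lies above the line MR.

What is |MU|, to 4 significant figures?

42.79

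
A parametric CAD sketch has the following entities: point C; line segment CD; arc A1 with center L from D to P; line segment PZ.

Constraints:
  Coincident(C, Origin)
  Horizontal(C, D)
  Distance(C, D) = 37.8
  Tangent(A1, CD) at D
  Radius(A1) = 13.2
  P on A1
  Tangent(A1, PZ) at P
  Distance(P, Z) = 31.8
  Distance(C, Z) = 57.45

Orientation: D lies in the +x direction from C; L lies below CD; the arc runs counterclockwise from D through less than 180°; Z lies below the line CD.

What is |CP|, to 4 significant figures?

29.89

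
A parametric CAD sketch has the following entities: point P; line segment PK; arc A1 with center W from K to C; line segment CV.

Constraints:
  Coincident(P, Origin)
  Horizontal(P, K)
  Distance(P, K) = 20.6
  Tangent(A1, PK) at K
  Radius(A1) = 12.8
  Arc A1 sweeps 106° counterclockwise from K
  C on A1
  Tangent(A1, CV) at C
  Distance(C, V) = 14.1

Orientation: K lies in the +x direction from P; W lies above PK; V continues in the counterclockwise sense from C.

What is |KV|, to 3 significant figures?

31.0

On A1, K sits at bearing -90° from W; a 106° counterclockwise sweep puts C at bearing 16°, so C = W + 12.8·(cos 16°, sin 16°) = (32.9, 16.3). Since A1 is tangent to CV there, WC ⟂ CV, so CV runs along (−sin 16°, cos 16°); with |CV| = 14.1, V = (29.0, 29.9). Then |KV| = |V − K| = 31.0.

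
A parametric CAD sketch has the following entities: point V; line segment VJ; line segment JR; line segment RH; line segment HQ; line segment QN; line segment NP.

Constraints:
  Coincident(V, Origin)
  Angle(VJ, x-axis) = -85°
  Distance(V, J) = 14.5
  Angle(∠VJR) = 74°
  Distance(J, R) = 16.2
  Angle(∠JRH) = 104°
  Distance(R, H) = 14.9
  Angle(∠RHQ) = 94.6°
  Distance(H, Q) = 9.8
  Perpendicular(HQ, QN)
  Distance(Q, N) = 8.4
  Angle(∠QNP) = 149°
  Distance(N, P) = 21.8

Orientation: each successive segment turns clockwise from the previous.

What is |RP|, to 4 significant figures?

12.24

HQ is perpendicular to QN, so QN runs at -82.40°; with |QN| = 8.4, N = (-4.594, -3.504). ∠QNP = 149.0° gives NP at -113.4° from the x-axis; with |NP| = 21.8, P = (-13.25, -23.51). Then |RP| = |P − R| = 12.24.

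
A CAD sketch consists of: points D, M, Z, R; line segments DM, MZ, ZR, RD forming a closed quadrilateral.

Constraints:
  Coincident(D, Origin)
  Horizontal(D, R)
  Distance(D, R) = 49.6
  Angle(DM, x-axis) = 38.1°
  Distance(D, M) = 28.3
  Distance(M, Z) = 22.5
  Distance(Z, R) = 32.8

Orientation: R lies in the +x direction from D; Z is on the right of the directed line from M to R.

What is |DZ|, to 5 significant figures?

17.667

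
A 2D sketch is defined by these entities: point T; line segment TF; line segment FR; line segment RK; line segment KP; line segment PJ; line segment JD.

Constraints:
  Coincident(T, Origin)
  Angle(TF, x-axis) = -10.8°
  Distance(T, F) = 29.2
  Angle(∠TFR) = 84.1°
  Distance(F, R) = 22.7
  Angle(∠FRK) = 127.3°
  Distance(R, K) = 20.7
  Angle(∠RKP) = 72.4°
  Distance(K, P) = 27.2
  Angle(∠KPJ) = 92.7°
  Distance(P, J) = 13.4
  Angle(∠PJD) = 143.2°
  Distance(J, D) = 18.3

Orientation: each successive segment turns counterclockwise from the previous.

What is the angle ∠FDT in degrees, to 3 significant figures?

53.5°

T is at the origin; TF runs at -10.8° with length 29.2, so F = (28.7, -5.47). ∠TFR = 84.1° gives FR at 85.1° from the x-axis; with |FR| = 22.7, R = (30.6, 17.1). ∠FRK = 127.3° gives RK at 138° from the x-axis; with |RK| = 20.7, K = (15.3, 31.1). ∠RKP = 72.4° gives KP at -115° from the x-axis; with |KP| = 27.2, P = (3.96, 6.32). ∠KPJ = 92.7° gives PJ at -27.3° from the x-axis; with |PJ| = 13.4, J = (15.9, 0.173). ∠PJD = 143.2° gives JD at 9.50° from the x-axis; with |JD| = 18.3, D = (33.9, 3.19). Then cos ∠FDT = DF·DT / (|DF||DT|), giving 53.5°.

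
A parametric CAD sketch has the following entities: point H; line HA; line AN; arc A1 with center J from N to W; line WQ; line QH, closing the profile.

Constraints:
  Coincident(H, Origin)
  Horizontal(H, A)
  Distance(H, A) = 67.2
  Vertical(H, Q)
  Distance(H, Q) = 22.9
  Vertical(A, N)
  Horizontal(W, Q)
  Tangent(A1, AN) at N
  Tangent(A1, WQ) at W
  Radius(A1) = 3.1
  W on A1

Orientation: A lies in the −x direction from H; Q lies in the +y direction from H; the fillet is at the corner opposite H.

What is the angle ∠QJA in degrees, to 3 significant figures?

102°

H is at the origin; H and A share the same y with |HA| = 67.2 and A on the −x side, so A = (-67.2, 0.00). H and Q share the same x with |HQ| = 22.9 and Q on the +y side, so Q = (0.00, 22.9). The virtual corner opposite H is at (-67.2, 22.9). The tangent condition forces JN to be normal to AN and tangency of A1 to WQ means the radius JW is perpendicular to WQ, with radius 3.1, so the center J sits 3.1 in from both sides at J = (-64.1, 19.8). Then cos ∠QJA = JQ·JA / (|JQ||JA|), giving 102°.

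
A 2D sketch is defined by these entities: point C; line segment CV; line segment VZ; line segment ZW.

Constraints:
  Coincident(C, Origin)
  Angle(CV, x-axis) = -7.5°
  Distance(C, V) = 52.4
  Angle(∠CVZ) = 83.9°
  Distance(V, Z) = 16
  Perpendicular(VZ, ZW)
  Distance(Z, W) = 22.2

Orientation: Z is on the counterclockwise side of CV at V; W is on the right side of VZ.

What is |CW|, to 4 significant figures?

75.03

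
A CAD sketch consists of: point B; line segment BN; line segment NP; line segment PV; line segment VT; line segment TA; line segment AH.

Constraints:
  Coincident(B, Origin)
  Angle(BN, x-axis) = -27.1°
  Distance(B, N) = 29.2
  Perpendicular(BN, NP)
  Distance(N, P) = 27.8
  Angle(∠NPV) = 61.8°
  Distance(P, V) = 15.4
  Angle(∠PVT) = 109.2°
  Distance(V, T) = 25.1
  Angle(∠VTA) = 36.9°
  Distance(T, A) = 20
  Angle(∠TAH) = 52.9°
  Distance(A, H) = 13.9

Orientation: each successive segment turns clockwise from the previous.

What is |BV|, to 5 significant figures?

25.796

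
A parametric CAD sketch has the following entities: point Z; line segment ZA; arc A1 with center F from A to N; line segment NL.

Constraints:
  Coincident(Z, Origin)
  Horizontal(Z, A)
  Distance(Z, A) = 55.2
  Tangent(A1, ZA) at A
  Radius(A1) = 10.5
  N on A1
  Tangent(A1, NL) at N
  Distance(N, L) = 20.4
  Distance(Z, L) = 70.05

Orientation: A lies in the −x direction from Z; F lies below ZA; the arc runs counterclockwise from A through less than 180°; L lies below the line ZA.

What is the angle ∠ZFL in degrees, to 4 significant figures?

118.3°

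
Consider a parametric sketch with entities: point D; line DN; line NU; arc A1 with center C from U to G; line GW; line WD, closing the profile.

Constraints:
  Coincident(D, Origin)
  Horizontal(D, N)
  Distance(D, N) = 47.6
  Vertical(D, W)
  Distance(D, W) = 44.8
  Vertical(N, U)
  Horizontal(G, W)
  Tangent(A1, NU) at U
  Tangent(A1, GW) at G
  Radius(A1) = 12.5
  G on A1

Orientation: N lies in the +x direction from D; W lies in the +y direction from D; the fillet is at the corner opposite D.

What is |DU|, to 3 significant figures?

57.5

D is at the origin; D and N share the same y with |DN| = 47.6 and N on the +x side, so N = (47.6, 0.00). DW is vertical with |DW| = 44.8 and W on the +y side, so W = (0.00, 44.8). The virtual corner opposite D is at (47.6, 44.8). The tangent condition forces CU to be normal to NU and since A1 is tangent to GW there, CG ⟂ GW, with radius 12.5, so the center C sits 12.5 in from both sides at C = (35.1, 32.3). That places the tangent points at U = (47.6, 32.3) on NU and G = (35.1, 44.8) on GW. Then |DU| = |U − D| = 57.5.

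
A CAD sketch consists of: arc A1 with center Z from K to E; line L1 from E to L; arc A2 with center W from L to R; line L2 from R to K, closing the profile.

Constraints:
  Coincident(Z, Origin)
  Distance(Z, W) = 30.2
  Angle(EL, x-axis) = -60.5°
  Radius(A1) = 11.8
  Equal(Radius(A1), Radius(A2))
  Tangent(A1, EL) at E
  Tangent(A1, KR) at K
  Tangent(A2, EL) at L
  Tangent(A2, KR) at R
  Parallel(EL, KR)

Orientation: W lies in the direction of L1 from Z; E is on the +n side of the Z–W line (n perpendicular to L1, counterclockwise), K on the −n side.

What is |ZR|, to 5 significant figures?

32.423

Tangency of A1 to both parallel lines with radius 11.8 puts E and K at Z ± 11.8·n: E = (10.270, 5.8106), K = (-10.270, -5.8106). Equal radii place L and R the same way about W: L = W + 11.8·n = (25.141, -20.474), R = W − 11.8·n = (4.6010, -32.095). Then |ZR| = |R − Z| = 32.423.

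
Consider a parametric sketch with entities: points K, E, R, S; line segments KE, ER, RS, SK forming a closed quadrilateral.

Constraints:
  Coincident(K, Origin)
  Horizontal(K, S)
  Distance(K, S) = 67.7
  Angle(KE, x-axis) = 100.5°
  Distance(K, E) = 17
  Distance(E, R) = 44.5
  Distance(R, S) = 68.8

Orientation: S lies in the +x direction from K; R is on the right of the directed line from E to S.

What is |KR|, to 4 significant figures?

27.50

K is at the origin; K and S share the same y with |KS| = 67.7 and S in +x, so S = (67.7, 0). KE runs at 100.5° with |KE| = 17.0, so E = (-3.098, 16.72). R is determined by |ER| = 44.5 and |RS| = 68.8 together: it lies at the intersection of circle(E, 44.5) and circle(S, 68.8). With |ES| = 72.74, the foot of the radical line on ES is 17.45 from E and the perpendicular offset is √(44.5² − 17.45²) = 40.94. Taking the right-of-ES solution: R = (4.477, -27.14).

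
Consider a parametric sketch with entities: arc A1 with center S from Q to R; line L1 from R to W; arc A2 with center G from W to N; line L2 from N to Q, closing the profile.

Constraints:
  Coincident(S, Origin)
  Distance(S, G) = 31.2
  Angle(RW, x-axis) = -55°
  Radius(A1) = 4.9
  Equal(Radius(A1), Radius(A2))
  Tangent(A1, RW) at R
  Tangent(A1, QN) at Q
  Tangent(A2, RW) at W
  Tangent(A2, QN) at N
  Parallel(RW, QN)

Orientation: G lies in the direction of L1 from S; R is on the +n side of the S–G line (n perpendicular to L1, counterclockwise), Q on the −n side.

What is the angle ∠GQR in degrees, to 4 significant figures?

81.07°

S is at the origin and G lies 31.2 along u from S, so G = 31.2·u = (17.90, -25.56). Tangency of A1 to both parallel lines with radius 4.9 puts R and Q at S ± 4.9·n: R = (4.014, 2.811), Q = (-4.014, -2.811). Then cos ∠GQR = QG·QR / (|QG||QR|), giving 81.07°.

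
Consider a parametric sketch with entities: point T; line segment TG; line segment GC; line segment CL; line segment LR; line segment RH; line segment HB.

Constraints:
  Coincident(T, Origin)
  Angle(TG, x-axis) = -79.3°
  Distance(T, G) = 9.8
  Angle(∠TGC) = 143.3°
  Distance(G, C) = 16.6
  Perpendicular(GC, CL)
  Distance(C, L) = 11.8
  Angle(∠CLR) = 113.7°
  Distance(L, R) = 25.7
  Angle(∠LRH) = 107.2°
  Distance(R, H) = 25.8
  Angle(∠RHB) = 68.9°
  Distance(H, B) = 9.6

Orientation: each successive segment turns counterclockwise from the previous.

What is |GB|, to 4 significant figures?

14.81

∠LRH = 107.2° gives RH at -173.5° from the x-axis; with |RH| = 25.8, H = (-13.94, 8.432). ∠RHB = 68.9° gives HB at -62.40° from the x-axis; with |HB| = 9.6, B = (-9.491, -0.07547). Then |GB| = |B − G| = 14.81.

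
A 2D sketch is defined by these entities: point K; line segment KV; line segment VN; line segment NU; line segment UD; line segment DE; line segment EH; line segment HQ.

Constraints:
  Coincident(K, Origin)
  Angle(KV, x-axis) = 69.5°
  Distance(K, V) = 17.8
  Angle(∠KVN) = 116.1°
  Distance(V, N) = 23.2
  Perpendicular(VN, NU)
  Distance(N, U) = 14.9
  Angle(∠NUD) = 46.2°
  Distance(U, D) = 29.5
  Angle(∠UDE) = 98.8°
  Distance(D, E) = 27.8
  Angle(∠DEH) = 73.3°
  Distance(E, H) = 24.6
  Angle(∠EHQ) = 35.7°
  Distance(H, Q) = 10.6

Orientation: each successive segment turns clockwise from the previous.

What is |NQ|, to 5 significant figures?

11.910

K is at the origin; KV runs at 69.5° with length 17.8, so V = (6.2337, 16.673). ∠KVN = 116.1° gives VN at 5.6000° from the x-axis; with |VN| = 23.2, N = (29.323, 18.937). VN is perpendicular to NU, so NU runs at -84.400°; with |NU| = 14.9, U = (30.777, 4.1078). ∠NUD = 46.2° gives UD at 141.80° from the x-axis; with |UD| = 29.5, D = (7.5942, 22.351). ∠UDE = 98.8° gives DE at 60.600° from the x-axis; with |DE| = 27.8, E = (21.241, 46.571). ∠DEH = 73.3° gives EH at -46.100° from the x-axis; with |EH| = 24.6, H = (38.299, 28.845). ∠EHQ = 35.7° gives HQ at 169.60° from the x-axis; with |HQ| = 10.6, Q = (27.873, 30.759). Then |NQ| = |Q − N| = 11.910.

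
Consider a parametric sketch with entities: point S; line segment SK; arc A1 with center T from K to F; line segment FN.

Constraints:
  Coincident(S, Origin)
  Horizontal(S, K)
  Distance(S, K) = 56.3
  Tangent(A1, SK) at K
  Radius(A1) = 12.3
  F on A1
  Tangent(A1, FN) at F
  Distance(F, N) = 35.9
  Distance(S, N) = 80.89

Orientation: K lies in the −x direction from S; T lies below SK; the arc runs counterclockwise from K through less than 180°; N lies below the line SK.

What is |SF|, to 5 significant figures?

69.887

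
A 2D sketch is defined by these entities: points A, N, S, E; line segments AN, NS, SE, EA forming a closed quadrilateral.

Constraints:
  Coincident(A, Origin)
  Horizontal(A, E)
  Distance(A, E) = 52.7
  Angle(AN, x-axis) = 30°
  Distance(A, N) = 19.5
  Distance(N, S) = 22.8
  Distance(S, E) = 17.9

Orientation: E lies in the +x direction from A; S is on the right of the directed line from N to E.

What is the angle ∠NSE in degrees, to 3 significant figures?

131°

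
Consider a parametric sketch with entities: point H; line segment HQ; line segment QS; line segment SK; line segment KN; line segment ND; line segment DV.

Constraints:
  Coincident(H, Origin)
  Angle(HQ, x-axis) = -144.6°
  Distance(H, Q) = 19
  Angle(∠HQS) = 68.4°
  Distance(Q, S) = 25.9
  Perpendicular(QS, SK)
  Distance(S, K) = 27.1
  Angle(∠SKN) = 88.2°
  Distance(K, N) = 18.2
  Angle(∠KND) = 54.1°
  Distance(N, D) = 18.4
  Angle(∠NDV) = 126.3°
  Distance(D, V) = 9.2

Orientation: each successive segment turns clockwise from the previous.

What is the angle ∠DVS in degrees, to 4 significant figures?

78.11°

H is at the origin; HQ runs at -144.6° with length 19.0, so Q = (-15.49, -11.01). ∠HQS = 68.4° gives QS at 103.8° from the x-axis; with |QS| = 25.9, S = (-21.67, 14.15). QS is perpendicular to SK, so SK runs at 13.80°; with |SK| = 27.1, K = (4.652, 20.61). ∠SKN = 88.2° gives KN at -78.00° from the x-axis; with |KN| = 18.2, N = (8.436, 2.808). ∠KND = 54.1° gives ND at 156.1° from the x-axis; with |ND| = 18.4, D = (-8.386, 10.26). ∠NDV = 126.3° gives DV at 102.4° from the x-axis; with |DV| = 9.2, V = (-10.36, 19.25). Then cos ∠DVS = VD·VS / (|VD||VS|), giving 78.11°.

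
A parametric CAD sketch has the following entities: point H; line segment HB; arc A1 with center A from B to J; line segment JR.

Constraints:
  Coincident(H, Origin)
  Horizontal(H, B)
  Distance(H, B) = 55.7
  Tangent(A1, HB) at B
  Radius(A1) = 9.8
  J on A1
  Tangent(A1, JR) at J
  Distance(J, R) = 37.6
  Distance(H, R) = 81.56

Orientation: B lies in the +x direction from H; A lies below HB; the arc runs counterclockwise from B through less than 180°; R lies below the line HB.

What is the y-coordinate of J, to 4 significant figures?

-14.83

Checks: |AB| = 9.800 ✓; |AJ| = 9.800 ✓; ∠(AJ, JR) = 90.00° ✓; |JR| = 37.60 ✓; |HR| = 81.56 ✓.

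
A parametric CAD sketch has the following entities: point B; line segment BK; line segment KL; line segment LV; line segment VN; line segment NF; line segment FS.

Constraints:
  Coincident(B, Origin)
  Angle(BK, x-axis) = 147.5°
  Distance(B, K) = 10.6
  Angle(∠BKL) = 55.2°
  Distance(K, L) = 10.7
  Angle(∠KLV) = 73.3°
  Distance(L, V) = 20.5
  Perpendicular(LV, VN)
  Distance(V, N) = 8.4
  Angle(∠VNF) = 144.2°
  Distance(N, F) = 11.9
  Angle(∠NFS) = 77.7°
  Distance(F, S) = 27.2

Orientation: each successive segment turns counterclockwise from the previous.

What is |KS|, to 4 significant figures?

14.63

B is at the origin; BK runs at 147.5° with length 10.6, so K = (-8.940, 5.695). ∠BKL = 55.2° gives KL at -87.70° from the x-axis; with |KL| = 10.7, L = (-8.511, -4.996). ∠KLV = 73.3° gives LV at 19.00° from the x-axis; with |LV| = 20.5, V = (10.87, 1.678). The perpendicularity gives VN at right angles to LV, so VN runs at 109.0°; with |VN| = 8.4, N = (8.138, 9.620). ∠VNF = 144.2° gives NF at 144.8° from the x-axis; with |NF| = 11.9, F = (-1.586, 16.48). ∠NFS = 77.7° gives FS at -112.9° from the x-axis; with |FS| = 27.2, S = (-12.17, -8.576). Then |KS| = |S − K| = 14.63.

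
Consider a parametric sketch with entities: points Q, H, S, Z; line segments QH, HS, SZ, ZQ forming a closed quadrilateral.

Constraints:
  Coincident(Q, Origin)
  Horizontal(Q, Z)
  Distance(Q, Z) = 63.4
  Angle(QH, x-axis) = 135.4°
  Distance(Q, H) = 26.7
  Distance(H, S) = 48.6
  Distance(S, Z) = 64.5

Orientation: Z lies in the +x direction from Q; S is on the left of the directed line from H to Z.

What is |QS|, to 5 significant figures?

51.746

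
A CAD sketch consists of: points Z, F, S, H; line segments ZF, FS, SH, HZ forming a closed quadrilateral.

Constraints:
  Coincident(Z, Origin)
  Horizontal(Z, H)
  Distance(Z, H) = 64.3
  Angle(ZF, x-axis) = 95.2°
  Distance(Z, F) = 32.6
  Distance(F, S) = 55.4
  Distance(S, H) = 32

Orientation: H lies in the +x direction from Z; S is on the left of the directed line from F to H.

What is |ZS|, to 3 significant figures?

60.2

Z is at the origin; Z and H share the same y with |ZH| = 64.3 and H in +x, so H = (64.3, 0). ZF runs at 95.2° with |ZF| = 32.6, so F = (-2.95, 32.5). S is determined by |FS| = 55.4 and |SH| = 32.0 together: it lies at the intersection of circle(F, 55.4) and circle(H, 32.0). With |FH| = 74.7, the foot of the radical line on FH is 51.0 from F and the perpendicular offset is √(55.4² − 51.0²) = 21.6. Taking the left-of-FH solution: S = (52.4, 29.7).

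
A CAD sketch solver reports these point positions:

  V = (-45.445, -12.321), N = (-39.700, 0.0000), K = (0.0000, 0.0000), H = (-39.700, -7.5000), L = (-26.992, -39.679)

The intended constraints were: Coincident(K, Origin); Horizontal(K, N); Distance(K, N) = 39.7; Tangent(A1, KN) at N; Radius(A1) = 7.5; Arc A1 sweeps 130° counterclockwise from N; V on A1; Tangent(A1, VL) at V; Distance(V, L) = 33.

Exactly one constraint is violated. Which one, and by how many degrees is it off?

Tangent(A1, VL) at V — off by 6.00°.

K = (0.00, 0.00) ✓; K.y = 0.00, N.y = 0.00 ✓; |KN| = 39.70 ✓; ∠(HN, NK) = 90.00° ✓; |HN| = 7.500 ✓; bearing(H→V) − bearing(H→N) = 130.0° ✓; |HV| = 7.500 ✓; ∠(HV, VL) = 96.00° ✗; |VL| = 33.00 ✓.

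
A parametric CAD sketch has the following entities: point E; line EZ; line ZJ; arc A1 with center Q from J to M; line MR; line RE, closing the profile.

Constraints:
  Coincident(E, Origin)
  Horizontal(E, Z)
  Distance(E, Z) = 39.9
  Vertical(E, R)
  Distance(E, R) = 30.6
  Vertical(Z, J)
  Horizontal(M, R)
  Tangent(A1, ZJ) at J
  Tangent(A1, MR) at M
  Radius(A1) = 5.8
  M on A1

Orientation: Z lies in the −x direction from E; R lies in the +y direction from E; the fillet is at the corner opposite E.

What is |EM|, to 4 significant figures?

45.82

E is at the origin; E and Z share the same y with |EZ| = 39.9 and Z on the −x side, so Z = (-39.90, 0.000). E and R share the same x with |ER| = 30.6 and R on the +y side, so R = (0.000, 30.60). The virtual corner opposite E is at (-39.90, 30.60). Since A1 is tangent to ZJ there, QJ ⟂ ZJ and the tangent condition forces QM to be normal to MR, with radius 5.8, so the center Q sits 5.8 in from both sides at Q = (-34.10, 24.80). That places the tangent points at J = (-39.90, 24.80) on ZJ and M = (-34.10, 30.60) on MR. Then |EM| = |M − E| = 45.82.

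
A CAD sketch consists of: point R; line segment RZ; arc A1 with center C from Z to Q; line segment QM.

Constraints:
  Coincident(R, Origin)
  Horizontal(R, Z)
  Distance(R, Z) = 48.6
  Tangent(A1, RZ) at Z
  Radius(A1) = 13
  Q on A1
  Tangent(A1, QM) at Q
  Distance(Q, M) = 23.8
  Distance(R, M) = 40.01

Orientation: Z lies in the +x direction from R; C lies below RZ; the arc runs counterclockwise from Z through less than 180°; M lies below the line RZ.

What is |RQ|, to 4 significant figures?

37.52

R is at the origin; R and Z share the same y with |RZ| = 48.6 and Z on the +x side, so Z = (48.60, 0.000). Since A1 is tangent to RZ there, CZ ⟂ RZ, so C = Z + (0, -13) = (48.60, -13.00). Since CQ ⟂ QM (tangency), |CM| = √(13.0² + 23.8²) = 27.12 regardless of where Q sits on A1. So M lies on both circle(R, 40.01) and circle(C, 27.12); the below-RZ intersection is M = (27.06, -29.47). Q is the foot of the tangent from M: Q = (36.72, -7.723).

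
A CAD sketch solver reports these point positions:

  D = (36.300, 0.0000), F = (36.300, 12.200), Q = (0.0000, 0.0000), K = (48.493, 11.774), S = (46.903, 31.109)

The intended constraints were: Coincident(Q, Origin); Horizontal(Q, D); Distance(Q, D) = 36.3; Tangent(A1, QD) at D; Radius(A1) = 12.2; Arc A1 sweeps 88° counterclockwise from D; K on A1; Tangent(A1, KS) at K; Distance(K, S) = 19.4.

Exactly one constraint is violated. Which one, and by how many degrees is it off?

Tangent(A1, KS) at K — off by 6.70°.

Q = (0.00, 0.00) ✓; Q.y = 0.00, D.y = 0.00 ✓; |QD| = 36.30 ✓; ∠(FD, DQ) = 90.00° ✓; |FD| = 12.20 ✓; bearing(F→K) − bearing(F→D) = 88.00° ✓; |FK| = 12.20 ✓; ∠(FK, KS) = 83.30° ✗; |KS| = 19.40 ✓.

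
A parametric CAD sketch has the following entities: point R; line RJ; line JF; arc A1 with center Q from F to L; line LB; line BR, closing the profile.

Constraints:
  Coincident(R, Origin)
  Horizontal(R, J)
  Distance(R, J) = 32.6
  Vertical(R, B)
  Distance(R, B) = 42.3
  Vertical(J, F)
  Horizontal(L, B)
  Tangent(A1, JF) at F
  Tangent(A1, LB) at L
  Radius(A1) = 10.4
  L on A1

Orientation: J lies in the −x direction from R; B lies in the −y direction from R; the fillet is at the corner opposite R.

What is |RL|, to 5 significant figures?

47.772

R is at the origin; RJ is horizontal with |RJ| = 32.6 and J on the −x side, so J = (-32.600, 0.0000). R and B share the same x with |RB| = 42.3 and B on the −y side, so B = (0.0000, -42.300). The virtual corner opposite R is at (-32.600, -42.300). Tangency of A1 to JF means the radius QF is perpendicular to JF and since A1 is tangent to LB there, QL ⟂ LB, with radius 10.4, so the center Q sits 10.4 in from both sides at Q = (-22.200, -31.900). That places the tangent points at F = (-32.600, -31.900) on JF and L = (-22.200, -42.300) on LB. Then |RL| = |L − R| = 47.772.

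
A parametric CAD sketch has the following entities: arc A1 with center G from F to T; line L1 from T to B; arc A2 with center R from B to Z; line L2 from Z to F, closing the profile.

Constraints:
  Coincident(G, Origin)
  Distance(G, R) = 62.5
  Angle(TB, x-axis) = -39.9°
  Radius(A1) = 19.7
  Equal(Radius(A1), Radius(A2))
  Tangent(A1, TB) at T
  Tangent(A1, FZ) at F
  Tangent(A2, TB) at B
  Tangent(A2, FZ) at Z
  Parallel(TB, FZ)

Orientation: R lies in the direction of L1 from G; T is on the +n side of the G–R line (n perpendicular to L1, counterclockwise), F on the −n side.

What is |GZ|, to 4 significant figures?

65.53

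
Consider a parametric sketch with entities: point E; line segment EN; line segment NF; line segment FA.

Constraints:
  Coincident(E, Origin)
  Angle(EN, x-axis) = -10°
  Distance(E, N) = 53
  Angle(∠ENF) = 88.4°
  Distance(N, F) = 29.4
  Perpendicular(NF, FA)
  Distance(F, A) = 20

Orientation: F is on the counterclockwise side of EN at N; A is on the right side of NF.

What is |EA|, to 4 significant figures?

78.14

E is at the origin; EN runs at -10.0° with length 53.0, so N = 53.0·(cos -10.0°, sin -10.0°) = (52.19, -9.203). ∠ENF = 88.4°, so NF runs at -10.0° + (180° − 88.4°) = 81.60° from the x-axis; with |NF| = 29.4, F = N + 29.4·(cos 81.60°, sin 81.60°) = (56.49, 19.88). NF ⟂ FA; with |FA| = 20.0 on the right of NF, A = F + 20.0·(0.9893, -0.1461) = (76.28, 16.96). Then |EA| = |A − E| = 78.14.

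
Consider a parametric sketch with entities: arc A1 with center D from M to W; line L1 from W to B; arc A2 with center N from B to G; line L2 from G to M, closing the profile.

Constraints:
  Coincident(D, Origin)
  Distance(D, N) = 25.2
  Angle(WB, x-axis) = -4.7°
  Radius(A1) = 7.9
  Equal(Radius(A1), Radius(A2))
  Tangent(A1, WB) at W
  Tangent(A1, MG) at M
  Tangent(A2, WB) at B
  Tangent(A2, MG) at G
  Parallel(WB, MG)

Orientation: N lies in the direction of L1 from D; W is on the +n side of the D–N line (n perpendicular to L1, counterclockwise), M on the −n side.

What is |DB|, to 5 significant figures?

26.409

The slot axis is L1's direction at -4.7°, so u = (cos -4.7°, sin -4.7°) = (0.99664, -0.081939) and n = (−sin -4.7°, cos -4.7°) = (0.081939, 0.99664). D is at the origin and N lies 25.2 along u from D, so N = 25.2·u = (25.115, -2.0649). Tangency of A1 to both parallel lines with radius 7.9 puts W and M at D ± 7.9·n: W = (0.64731, 7.8734), M = (-0.64731, -7.8734). Equal radii place B and G the same way about N: B = N + 7.9·n = (25.763, 5.8086), G = N − 7.9·n = (24.468, -9.9383). Then |DB| = |B − D| = 26.409.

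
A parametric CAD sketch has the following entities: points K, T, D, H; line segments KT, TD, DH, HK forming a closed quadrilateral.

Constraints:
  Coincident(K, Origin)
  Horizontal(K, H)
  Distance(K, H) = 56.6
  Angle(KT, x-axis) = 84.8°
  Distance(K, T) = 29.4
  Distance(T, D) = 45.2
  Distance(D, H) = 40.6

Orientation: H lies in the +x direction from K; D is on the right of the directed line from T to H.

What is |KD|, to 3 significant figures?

22.5

Checks: |KH| = 56.60 ✓; |KT| = 29.40 ✓; |TD| = 45.20 ✓; |DH| = 40.60 ✓.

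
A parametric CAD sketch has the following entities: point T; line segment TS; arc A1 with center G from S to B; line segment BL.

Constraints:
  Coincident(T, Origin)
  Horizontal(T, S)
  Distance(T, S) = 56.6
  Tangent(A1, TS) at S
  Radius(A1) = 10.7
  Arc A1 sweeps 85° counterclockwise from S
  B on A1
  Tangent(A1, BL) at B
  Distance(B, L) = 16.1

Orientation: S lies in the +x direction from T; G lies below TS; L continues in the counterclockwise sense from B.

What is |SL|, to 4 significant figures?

28.49

T is at the origin; TS is horizontal with |TS| = 56.6 and S on the +x side, so S = (56.60, 0.000). A1 meets TS tangentially, so GS is at right angles to TS, so G = S + (0, -10.7) = (56.60, -10.70). On A1, S sits at bearing 90° from G; an 85° counterclockwise sweep puts B at bearing 175°, so B = G + 10.7·(cos 175°, sin 175°) = (45.94, -9.767). A1 meets BL tangentially, so GB is at right angles to BL, so BL runs along (−sin 175°, cos 175°); with |BL| = 16.1, L = (44.54, -25.81). Then |SL| = |L − S| = 28.49.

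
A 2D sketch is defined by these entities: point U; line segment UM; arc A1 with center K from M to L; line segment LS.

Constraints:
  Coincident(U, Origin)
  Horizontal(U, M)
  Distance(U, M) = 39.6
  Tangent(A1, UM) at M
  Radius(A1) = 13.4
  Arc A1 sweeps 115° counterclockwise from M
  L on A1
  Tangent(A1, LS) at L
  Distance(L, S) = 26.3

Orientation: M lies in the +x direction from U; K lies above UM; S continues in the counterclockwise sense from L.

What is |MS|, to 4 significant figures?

42.91

U is at the origin; U and M share the same y with |UM| = 39.6 and M on the +x side, so M = (39.60, 0.000). Since A1 is tangent to UM there, KM ⟂ UM, so K = M + (0, 13.4) = (39.60, 13.40). On A1, M sits at bearing -90° from K; a 115° counterclockwise sweep puts L at bearing 25°, so L = K + 13.4·(cos 25°, sin 25°) = (51.74, 19.06). The tangent condition forces KL to be normal to LS, so LS runs along (−sin 25°, cos 25°); with |LS| = 26.3, S = (40.63, 42.90). Then |MS| = |S − M| = 42.91.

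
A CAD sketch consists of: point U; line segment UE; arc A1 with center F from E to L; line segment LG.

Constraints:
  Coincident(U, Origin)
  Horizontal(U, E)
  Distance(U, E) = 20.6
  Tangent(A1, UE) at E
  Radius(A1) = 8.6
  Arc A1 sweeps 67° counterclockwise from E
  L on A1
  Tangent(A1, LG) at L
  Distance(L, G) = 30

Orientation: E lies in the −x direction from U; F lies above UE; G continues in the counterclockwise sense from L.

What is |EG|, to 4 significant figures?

38.28

On A1, E sits at bearing -90° from F; a 67° counterclockwise sweep puts L at bearing -23°, so L = F + 8.6·(cos -23°, sin -23°) = (-12.68, 5.240). Since A1 is tangent to LG there, FL ⟂ LG, so LG runs along (−sin -23°, cos -23°); with |LG| = 30.0, G = (-0.9617, 32.85). Then |EG| = |G − E| = 38.28.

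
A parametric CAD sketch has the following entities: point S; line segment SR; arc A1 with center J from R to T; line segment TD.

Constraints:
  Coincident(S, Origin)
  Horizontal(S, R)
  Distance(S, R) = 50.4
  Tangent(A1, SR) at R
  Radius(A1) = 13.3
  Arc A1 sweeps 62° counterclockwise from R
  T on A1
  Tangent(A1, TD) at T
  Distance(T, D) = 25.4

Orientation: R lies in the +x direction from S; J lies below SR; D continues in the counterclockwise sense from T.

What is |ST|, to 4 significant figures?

39.30

The tangent condition forces JR to be normal to SR, so J = R + (0, -13.3) = (50.40, -13.30). On A1, R sits at bearing 90° from J; a 62° counterclockwise sweep puts T at bearing 152°, so T = J + 13.3·(cos 152°, sin 152°) = (38.66, -7.056). Then |ST| = |T − S| = 39.30.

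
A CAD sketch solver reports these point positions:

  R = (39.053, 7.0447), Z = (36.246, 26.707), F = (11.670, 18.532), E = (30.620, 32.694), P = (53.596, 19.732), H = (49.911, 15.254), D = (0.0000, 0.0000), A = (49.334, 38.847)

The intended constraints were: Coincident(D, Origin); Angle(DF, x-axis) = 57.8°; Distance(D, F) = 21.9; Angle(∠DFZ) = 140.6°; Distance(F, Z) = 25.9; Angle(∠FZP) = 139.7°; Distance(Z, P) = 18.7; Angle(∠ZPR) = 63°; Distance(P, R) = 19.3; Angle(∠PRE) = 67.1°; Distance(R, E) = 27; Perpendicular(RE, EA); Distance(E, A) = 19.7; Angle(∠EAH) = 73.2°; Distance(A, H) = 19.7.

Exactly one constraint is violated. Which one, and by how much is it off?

Distance(A, H) = 19.7 — off by 3.90.

D = (0.00, 0.00) ✓; DF at 57.80° ✓; |DF| = 21.90 ✓; ∠DFZ = 140.6° ✓; |FZ| = 25.90 ✓; ∠FZP = 139.7° ✓; |ZP| = 18.70 ✓; ∠ZPR = 63.00° ✓; |PR| = 19.30 ✓; ∠PRE = 67.10° ✓; |RE| = 27.00 ✓; ∠(RE, EA) = 90.00° ✓; |EA| = 19.70 ✓; ∠EAH = 73.20° ✓; |AH| = 23.60 ✗.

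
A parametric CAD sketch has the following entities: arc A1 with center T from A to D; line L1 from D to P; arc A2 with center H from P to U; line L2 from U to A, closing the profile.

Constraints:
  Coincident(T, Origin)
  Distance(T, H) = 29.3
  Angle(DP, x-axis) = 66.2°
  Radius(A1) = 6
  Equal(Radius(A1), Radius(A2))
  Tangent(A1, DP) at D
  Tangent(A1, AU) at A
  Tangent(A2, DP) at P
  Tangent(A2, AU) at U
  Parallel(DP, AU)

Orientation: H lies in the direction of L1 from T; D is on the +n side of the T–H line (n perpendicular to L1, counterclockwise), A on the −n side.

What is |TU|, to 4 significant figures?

29.91

The slot axis is L1's direction at 66.2°, so u = (cos 66.2°, sin 66.2°) = (0.4035, 0.9150) and n = (−sin 66.2°, cos 66.2°) = (-0.9150, 0.4035). T is at the origin and H lies 29.3 along u from T, so H = 29.3·u = (11.82, 26.81). Tangency of A1 to both parallel lines with radius 6.0 puts D and A at T ± 6.0·n: D = (-5.490, 2.421), A = (5.490, -2.421). Equal radii place P and U the same way about H: P = H + 6.0·n = (6.334, 29.23), U = H − 6.0·n = (17.31, 24.39). Then |TU| = |U − T| = 29.91.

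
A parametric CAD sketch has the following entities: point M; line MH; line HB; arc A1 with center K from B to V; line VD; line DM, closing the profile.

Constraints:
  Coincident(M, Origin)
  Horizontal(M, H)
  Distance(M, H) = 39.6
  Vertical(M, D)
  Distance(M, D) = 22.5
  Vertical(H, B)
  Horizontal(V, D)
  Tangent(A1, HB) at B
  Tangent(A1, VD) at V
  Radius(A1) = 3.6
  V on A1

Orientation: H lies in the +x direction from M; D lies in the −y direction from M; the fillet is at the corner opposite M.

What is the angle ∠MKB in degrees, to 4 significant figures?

152.3°

M is at the origin; MH is horizontal with |MH| = 39.6 and H on the +x side, so H = (39.60, 0.000). MD is vertical with |MD| = 22.5 and D on the −y side, so D = (0.000, -22.50). The virtual corner opposite M is at (39.60, -22.50). A1 meets HB tangentially, so KB is at right angles to HB and since A1 is tangent to VD there, KV ⟂ VD, with radius 3.6, so the center K sits 3.6 in from both sides at K = (36.00, -18.90). That places the tangent points at B = (39.60, -18.90) on HB and V = (36.00, -22.50) on VD. Then cos ∠MKB = KM·KB / (|KM||KB|), giving 152.3°.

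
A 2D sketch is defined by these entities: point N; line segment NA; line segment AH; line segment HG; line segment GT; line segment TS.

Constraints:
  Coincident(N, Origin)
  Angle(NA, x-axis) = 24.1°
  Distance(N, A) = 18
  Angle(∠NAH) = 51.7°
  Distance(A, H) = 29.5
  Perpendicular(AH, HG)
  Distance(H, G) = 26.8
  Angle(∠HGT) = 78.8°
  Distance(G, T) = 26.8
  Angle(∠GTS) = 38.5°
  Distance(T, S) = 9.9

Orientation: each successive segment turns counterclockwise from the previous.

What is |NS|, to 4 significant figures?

3.049

N is at the origin; NA runs at 24.1° with length 18.0, so A = (16.43, 7.350). ∠NAH = 51.7° gives AH at 152.4° from the x-axis; with |AH| = 29.5, H = (-9.712, 21.02). AH is perpendicular to HG, so HG runs at -117.6°; with |HG| = 26.8, G = (-22.13, -2.733). ∠HGT = 78.8° gives GT at -16.40° from the x-axis; with |GT| = 26.8, T = (3.581, -10.30). ∠GTS = 38.5° gives TS at 125.1° from the x-axis; with |TS| = 9.9, S = (-2.111, -2.200). Then |NS| = |S − N| = 3.049.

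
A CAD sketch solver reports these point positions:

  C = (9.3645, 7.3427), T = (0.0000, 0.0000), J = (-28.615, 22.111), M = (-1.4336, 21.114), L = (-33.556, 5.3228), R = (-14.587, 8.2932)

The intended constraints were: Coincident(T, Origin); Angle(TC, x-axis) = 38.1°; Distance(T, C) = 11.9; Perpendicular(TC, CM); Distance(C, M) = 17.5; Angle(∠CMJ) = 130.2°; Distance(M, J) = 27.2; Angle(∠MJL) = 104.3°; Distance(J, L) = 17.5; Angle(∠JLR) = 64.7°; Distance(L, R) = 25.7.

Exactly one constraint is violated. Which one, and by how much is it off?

Distance(L, R) = 25.7 — off by 6.50.

T = (0.00, 0.00) ✓; TC at 38.10° ✓; |TC| = 11.90 ✓; ∠(TC, CM) = 90.00° ✓; |CM| = 17.50 ✓; ∠CMJ = 130.2° ✓; |MJ| = 27.20 ✓; ∠MJL = 104.3° ✓; |JL| = 17.50 ✓; ∠JLR = 64.70° ✓; |LR| = 19.20 ✗.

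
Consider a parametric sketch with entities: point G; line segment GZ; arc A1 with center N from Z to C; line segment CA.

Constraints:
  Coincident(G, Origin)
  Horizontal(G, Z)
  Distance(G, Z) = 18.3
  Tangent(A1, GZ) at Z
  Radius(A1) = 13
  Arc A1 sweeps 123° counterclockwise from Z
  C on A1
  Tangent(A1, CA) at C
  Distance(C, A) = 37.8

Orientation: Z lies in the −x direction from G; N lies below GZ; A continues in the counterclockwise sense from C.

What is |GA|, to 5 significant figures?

52.494

On A1, Z sits at bearing 90° from N; a 123° counterclockwise sweep puts C at bearing 213°, so C = N + 13.0·(cos 213°, sin 213°) = (-29.203, -20.080). The tangent condition forces NC to be normal to CA, so CA runs along (−sin 213°, cos 213°); with |CA| = 37.8, A = (-8.6154, -51.782). Then |GA| = |A − G| = 52.494.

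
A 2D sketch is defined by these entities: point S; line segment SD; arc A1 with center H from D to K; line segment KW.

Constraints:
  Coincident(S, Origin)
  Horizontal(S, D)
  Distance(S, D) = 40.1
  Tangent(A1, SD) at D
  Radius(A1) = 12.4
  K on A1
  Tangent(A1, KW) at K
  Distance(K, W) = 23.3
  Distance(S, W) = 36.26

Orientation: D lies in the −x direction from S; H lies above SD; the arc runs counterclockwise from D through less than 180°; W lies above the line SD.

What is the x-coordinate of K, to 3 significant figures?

-28.5

Checks: |HK| = 12.40 ✓; ∠(HK, KW) = 90.00° ✓; |KW| = 23.30 ✓; |SW| = 36.26 ✓.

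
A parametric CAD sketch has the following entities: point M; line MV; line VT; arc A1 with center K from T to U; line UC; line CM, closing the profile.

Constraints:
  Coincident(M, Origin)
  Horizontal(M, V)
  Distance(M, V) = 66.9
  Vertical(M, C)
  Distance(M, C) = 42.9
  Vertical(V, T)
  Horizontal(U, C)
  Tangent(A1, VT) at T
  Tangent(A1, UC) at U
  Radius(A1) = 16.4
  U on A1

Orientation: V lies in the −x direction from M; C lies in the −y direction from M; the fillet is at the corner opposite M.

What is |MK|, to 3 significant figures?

57.0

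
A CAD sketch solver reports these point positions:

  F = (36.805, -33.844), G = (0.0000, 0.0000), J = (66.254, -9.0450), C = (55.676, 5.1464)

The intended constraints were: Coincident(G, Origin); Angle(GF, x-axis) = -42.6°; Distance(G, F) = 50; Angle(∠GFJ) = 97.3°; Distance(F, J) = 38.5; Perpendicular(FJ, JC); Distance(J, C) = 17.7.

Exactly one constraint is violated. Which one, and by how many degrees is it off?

Perpendicular(FJ, JC) — off by 3.40°.

G = (0.00, 0.00) ✓; GF at -42.60° ✓; |GF| = 50.00 ✓; ∠GFJ = 97.30° ✓; |FJ| = 38.50 ✓; ∠(FJ, JC) = 86.60° ✗; |JC| = 17.70 ✓.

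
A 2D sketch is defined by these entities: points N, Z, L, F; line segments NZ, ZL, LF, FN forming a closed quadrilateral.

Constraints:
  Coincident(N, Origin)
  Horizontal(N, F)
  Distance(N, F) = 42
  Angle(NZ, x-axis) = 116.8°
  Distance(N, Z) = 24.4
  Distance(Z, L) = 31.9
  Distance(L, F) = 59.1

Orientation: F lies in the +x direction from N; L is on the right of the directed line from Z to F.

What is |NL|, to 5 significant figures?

18.958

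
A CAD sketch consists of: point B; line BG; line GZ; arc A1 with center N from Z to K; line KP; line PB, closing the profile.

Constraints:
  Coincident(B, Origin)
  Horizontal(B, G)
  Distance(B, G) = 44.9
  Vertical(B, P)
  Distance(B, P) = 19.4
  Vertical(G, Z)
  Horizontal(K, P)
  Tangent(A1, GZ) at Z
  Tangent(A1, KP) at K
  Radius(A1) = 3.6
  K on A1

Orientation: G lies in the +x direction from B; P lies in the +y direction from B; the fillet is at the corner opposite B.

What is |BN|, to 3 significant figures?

44.2

B and P share the same x with |BP| = 19.4 and P on the +y side, so P = (0.00, 19.4). The virtual corner opposite B is at (44.9, 19.4). Since A1 is tangent to GZ there, NZ ⟂ GZ and A1 meets KP tangentially, so NK is at right angles to KP, with radius 3.6, so the center N sits 3.6 in from both sides at N = (41.3, 15.8). Then |BN| = |N − B| = 44.2.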